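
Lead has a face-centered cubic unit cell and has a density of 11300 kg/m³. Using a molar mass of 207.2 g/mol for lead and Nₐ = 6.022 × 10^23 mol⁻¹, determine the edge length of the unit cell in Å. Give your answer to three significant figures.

With Z = 4 atoms per FCC cell, a³ = Z·M/(N_A·ρ) = 4 × 207.2 / (6.022 × 10²³ × 11.30 g/cm³) = 1.218 × 10^-22 cm³.
a = (1.218 × 10^-22)^(1/3) = 4.957 × 10^-8 cm = 4.96 Å.

4.96 Å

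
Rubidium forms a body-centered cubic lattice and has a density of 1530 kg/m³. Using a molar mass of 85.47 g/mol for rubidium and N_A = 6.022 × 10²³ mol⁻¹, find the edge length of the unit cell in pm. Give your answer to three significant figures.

With Z = 2 atoms per BCC cell, a³ = Z·M/(N_A·ρ) = 2 × 85.47 / (6.022 × 10²³ × 1.530 g/cm³) = 1.855 × 10^-22 cm³.
a = (1.855 × 10^-22)^(1/3) = 5.703 × 10^-8 cm = 570 pm.

570 pm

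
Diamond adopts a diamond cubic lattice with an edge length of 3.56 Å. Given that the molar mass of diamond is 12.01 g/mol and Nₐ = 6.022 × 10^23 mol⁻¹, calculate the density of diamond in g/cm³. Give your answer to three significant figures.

3.54 g/cm³

A diamond cubic unit cell contains Z = 8 atoms.
Cell volume: a³ = (3.56 Å)³ = (3.560 × 10^-8 cm)³ = 4.512 × 10^-23 cm³.
ρ = Z·M/(N_A·a³) = 8 × 12.01 / (6.022 × 10²³ × 4.512 × 10^-23) = 3.536 g/cm³.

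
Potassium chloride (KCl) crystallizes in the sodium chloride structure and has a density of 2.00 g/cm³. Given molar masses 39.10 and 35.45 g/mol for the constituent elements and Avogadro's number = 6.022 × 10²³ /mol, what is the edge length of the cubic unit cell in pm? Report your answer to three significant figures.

M(KCl) = 74.55 g/mol; Z = 4 formula units per cell.
a³ = Z·M/(N_A·ρ) = 4 × 74.55 / (6.022 × 10²³ × 2.00) = 2.476 × 10^-22 cm³, so a = 6.279 × 10^-8 cm = 628 pm.

628 pm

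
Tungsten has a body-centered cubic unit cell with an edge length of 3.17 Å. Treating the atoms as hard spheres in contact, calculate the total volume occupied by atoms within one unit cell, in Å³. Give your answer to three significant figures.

21.7 Å³

In a BCC lattice atoms touch along the body diagonal, so √3·a = 4r, so r = 0.4330a = 1.373 Å.
V_atoms = Z × (4/3)πr³ = 2 × (4/3)π × (1.373)³ = 21.7 Å³.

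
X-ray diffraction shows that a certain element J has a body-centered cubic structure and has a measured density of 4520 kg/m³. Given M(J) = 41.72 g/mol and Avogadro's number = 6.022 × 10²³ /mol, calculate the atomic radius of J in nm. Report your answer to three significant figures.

For a BCC cell (Z = 2), a³ = Z·M/(N_A·ρ) = 2 × 41.72 / (6.022 × 10²³ × 4.520) = 3.065 × 10^-23 cm³, so a = 3.130 × 10^-8 cm = 0.3130 nm.
Atoms touch along the body diagonal, so √3·a = 4r, so r = 0.4330 × a = 0.136 nm.

0.136 nm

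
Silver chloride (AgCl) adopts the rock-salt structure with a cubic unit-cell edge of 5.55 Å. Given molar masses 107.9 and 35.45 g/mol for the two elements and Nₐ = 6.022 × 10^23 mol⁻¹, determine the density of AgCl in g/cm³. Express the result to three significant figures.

5.57 g/cm³

The rock-salt structure contains Z = 4 formula units per cell; M(AgCl) = 107.9 + 35.45 = 143.35 g/mol.
a³ = (5.550 × 10^-8 cm)³ = 1.710 × 10^-22 cm³.
ρ = 4 × 143.35 / (6.022 × 10²³ × 1.710 × 10^-22) = 5.570 g/cm³.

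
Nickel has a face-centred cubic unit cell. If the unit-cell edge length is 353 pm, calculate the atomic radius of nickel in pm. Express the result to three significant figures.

In an FCC lattice, atoms touch along the face diagonal, so √2·a = 4r.
r = √2·a/4 = 1.4142 × 353 / 4 = 125 pm.

125 pm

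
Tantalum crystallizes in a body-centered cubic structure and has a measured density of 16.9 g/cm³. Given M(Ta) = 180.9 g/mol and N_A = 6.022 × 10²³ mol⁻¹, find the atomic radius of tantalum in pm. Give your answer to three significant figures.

For a BCC cell (Z = 2), a³ = Z·M/(N_A·ρ) = 2 × 180.9 / (6.022 × 10²³ × 16.90) = 3.555 × 10^-23 cm³, so a = 3.288 × 10^-8 cm = 328.8 pm.
Atoms touch along the body diagonal, so √3·a = 4r, so r = 0.4330 × a = 142 pm.

142 pm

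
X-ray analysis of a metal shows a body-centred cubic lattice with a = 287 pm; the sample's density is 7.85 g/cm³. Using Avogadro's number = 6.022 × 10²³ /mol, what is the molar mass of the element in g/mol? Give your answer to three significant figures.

A BCC cell has Z = 2 atoms; a = 2.870 × 10^-8 cm.
M = ρ·N_A·a³/Z = 7.85 × 6.022 × 10²³ × 2.364 × 10^-23 / 2 = 55.9 g/mol.

55.9 g/mol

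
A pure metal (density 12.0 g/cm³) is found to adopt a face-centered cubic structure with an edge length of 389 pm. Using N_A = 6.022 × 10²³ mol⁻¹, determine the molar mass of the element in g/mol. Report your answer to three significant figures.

106 g/mol

An FCC cell has Z = 4 atoms; a = 3.890 × 10^-8 cm.
M = ρ·N_A·a³/Z = 12.0 × 6.022 × 10²³ × 5.886 × 10^-23 / 4 = 106 g/mol.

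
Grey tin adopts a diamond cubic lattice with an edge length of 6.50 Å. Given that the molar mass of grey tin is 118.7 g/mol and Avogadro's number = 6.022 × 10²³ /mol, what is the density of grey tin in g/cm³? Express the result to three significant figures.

5.74 g/cm³

A diamond cubic unit cell contains Z = 8 atoms.
Cell volume: a³ = (6.50 Å)³ = (6.500 × 10^-8 cm)³ = 2.746 × 10^-22 cm³.
ρ = Z·M/(N_A·a³) = 8 × 118.7 / (6.022 × 10²³ × 2.746 × 10^-22) = 5.742 g/cm³.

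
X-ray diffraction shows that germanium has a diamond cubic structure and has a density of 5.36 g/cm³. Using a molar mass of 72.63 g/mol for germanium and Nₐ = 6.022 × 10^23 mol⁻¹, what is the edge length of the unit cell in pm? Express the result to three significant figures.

With Z = 8 atoms per diamond cubic cell, a³ = Z·M/(N_A·ρ) = 8 × 72.63 / (6.022 × 10²³ × 5.360 g/cm³) = 1.800 × 10^-22 cm³.
a = (1.800 × 10^-22)^(1/3) = 5.646 × 10^-8 cm = 565 pm.

565 pm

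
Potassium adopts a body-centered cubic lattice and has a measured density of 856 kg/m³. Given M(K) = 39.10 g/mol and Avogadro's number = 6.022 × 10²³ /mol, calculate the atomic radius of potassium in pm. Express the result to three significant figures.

For a BCC cell (Z = 2), a³ = Z·M/(N_A·ρ) = 2 × 39.10 / (6.022 × 10²³ × 0.8560) = 1.517 × 10^-22 cm³, so a = 5.333 × 10^-8 cm = 533.3 pm.
Atoms touch along the body diagonal, so √3·a = 4r, so r = 0.4330 × a = 231 pm.

231 pm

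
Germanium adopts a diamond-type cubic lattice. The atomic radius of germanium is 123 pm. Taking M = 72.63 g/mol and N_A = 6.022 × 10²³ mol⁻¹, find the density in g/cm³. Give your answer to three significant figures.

In a diamond cubic lattice, nearest neighbors lie along the body diagonal with √3·a = 8r, giving a = 568.1 pm = 5.681 × 10^-8 cm.
With Z = 8, ρ = Z·M/(N_A·a³) = 8 × 72.63 / (6.022 × 10²³ × 1.834 × 10^-22) = 5.262 g/cm³.

5.26 g/cm³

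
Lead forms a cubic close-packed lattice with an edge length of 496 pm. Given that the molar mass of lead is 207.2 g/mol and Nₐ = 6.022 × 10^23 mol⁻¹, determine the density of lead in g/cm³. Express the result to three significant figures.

An FCC unit cell contains Z = 4 atoms.
Cell volume: a³ = (496 pm)³ = (4.960 × 10^-8 cm)³ = 1.220 × 10^-22 cm³.
ρ = Z·M/(N_A·a³) = 4 × 207.2 / (6.022 × 10²³ × 1.220 × 10^-22) = 11.28 g/cm³.

11.3 g/cm³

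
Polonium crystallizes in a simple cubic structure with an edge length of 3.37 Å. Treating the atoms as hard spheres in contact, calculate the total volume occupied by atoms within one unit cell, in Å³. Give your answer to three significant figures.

In a simple cubic lattice atoms touch along the cell edge, so a = 2r, so r = 0.5000a = 1.685 Å.
V_atoms = Z × (4/3)πr³ = 1 × (4/3)π × (1.685)³ = 20.0 Å³.

20.0 Å³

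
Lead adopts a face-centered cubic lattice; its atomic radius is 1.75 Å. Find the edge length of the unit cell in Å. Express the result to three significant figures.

4.95 Å

In an FCC lattice, atoms touch along the face diagonal, so √2·a = 4r.
a = 4r/√2 = 4 × 1.75 / 1.4142 = 4.95 Å.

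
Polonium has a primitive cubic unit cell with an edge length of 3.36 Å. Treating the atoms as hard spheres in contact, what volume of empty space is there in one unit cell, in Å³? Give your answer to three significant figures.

18.1 Å³

In a simple cubic lattice atoms touch along the cell edge, so a = 2r, so r = 0.5000a = 1.680 Å.
V_cell = a³ = 37.93 Å³; V_atoms = 1 × (4/3)πr³ = 19.86 Å³.
Empty space = 37.93 − 19.86 = 18.1 Å³.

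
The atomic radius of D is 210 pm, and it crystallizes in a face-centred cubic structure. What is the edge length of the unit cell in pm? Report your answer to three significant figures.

In an FCC lattice, atoms touch along the face diagonal, so √2·a = 4r.
a = 4r/√2 = 4 × 210 / 1.4142 = 594 pm.

594 pm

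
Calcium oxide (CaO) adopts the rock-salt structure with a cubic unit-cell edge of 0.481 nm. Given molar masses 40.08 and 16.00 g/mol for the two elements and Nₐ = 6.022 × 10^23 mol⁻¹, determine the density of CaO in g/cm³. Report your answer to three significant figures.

3.35 g/cm³

The rock-salt structure contains Z = 4 formula units per cell; M(CaO) = 40.08 + 16.00 = 56.08 g/mol.
a³ = (4.810 × 10^-8 cm)³ = 1.113 × 10^-22 cm³.
ρ = 4 × 56.08 / (6.022 × 10²³ × 1.113 × 10^-22) = 3.347 g/cm³.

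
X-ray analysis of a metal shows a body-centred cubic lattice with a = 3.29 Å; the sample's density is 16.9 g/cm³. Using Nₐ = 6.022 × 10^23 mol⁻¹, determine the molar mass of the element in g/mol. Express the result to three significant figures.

181 g/mol

A BCC cell has Z = 2 atoms; a = 3.290 × 10^-8 cm.
M = ρ·N_A·a³/Z = 16.9 × 6.022 × 10²³ × 3.561 × 10^-23 / 2 = 181 g/mol.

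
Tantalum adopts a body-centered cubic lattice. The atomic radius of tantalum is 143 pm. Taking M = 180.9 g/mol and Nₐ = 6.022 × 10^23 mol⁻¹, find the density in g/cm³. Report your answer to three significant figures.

In a BCC lattice, atoms touch along the body diagonal, so √3·a = 4r, giving a = 330.2 pm = 3.302 × 10^-8 cm.
With Z = 2, ρ = Z·M/(N_A·a³) = 2 × 180.9 / (6.022 × 10²³ × 3.602 × 10^-23) = 16.68 g/cm³.

16.7 g/cm³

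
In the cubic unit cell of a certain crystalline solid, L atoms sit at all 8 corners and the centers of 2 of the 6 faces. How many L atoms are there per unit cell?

Corner atoms are shared by 8 cells (1/8 each), face atoms by 2 (1/2 each).
Net atoms = 8 × 1/8 + 2 × 1/2 = 1 + 1 = 2.

2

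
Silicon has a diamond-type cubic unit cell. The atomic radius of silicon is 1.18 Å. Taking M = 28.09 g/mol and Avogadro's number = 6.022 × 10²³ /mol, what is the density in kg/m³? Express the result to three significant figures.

In a diamond cubic lattice, nearest neighbors lie along the body diagonal with √3·a = 8r, giving a = 5.450 Å = 5.450 × 10^-8 cm.
With Z = 8, ρ = Z·M/(N_A·a³) = 8 × 28.09 / (6.022 × 10²³ × 1.619 × 10^-22) = 2.305 g/cm³ = 2300 kg/m³.

2300 kg/m³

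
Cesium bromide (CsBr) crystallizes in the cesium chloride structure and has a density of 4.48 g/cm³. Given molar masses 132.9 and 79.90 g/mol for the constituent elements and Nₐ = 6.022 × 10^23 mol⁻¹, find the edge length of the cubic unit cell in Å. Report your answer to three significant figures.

M(CsBr) = 212.8 g/mol; Z = 1 formula unit per cell.
a³ = Z·M/(N_A·ρ) = 1 × 212.8 / (6.022 × 10²³ × 4.48) = 7.888 × 10^-23 cm³, so a = 4.289 × 10^-8 cm = 4.29 Å.

4.29 Å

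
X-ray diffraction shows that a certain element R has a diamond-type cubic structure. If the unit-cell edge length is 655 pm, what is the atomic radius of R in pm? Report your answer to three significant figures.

142 pm

In a diamond cubic lattice, nearest neighbors lie along the body diagonal with √3·a = 8r.
r = √3·a/8 = 1.7321 × 655 / 8 = 142 pm.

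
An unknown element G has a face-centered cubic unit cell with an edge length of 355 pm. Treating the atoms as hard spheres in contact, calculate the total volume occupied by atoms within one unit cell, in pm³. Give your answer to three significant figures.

3.31 × 10^7 pm³

In an FCC lattice atoms touch along the face diagonal, so √2·a = 4r, so r = 0.3536a = 125.5 pm.
V_atoms = Z × (4/3)πr³ = 4 × (4/3)π × (125.5)³ = 3.31 × 10^7 pm³.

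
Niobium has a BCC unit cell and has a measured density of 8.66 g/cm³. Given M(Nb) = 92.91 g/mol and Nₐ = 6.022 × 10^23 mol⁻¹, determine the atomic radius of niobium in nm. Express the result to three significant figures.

For a BCC cell (Z = 2), a³ = Z·M/(N_A·ρ) = 2 × 92.91 / (6.022 × 10²³ × 8.660) = 3.563 × 10^-23 cm³, so a = 3.291 × 10^-8 cm = 0.3291 nm.
Atoms touch along the body diagonal, so √3·a = 4r, so r = 0.4330 × a = 0.142 nm.

0.142 nm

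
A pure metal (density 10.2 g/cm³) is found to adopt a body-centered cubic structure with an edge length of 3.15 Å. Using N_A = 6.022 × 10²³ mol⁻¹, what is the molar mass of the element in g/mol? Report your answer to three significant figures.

A BCC cell has Z = 2 atoms; a = 3.150 × 10^-8 cm.
M = ρ·N_A·a³/Z = 10.2 × 6.022 × 10²³ × 3.126 × 10^-23 / 2 = 96.0 g/mol.

96.0 g/mol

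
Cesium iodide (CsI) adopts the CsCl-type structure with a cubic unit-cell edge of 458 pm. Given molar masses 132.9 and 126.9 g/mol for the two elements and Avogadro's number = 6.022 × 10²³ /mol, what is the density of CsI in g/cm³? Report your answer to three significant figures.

4.49 g/cm³

The CsCl-type structure contains Z = 1 formula unit per cell; M(CsI) = 132.9 + 126.9 = 259.8 g/mol.
a³ = (4.580 × 10^-8 cm)³ = 9.607 × 10^-23 cm³.
ρ = 1 × 259.8 / (6.022 × 10²³ × 9.607 × 10^-23) = 4.491 g/cm³.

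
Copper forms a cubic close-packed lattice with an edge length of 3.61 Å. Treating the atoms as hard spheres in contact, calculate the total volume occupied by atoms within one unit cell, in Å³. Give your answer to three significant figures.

34.8 Å³

In an FCC lattice atoms touch along the face diagonal, so √2·a = 4r, so r = 0.3536a = 1.276 Å.
V_atoms = Z × (4/3)πr³ = 4 × (4/3)π × (1.276)³ = 34.8 Å³.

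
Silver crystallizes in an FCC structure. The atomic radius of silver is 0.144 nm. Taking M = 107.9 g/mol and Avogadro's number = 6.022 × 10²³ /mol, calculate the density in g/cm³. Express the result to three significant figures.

In an FCC lattice, atoms touch along the face diagonal, so √2·a = 4r, giving a = 0.4073 nm = 4.073 × 10^-8 cm.
With Z = 4, ρ = Z·M/(N_A·a³) = 4 × 107.9 / (6.022 × 10²³ × 6.757 × 10^-23) = 10.61 g/cm³.

10.6 g/cm³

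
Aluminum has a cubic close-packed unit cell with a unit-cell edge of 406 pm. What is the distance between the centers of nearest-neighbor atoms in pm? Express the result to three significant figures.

287 pm

In an FCC structure, atoms touch along the face diagonal, so √2·a = 4r; the nearest-neighbor distance equals 2r = 0.7071·a.
d = 0.7071 × 406 = 287 pm.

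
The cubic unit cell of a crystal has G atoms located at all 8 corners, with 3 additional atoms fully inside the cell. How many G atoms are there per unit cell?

Corner atoms are shared by 8 cells (1/8 each), interior atoms are unshared.
Net atoms = 8 × 1/8 + 3 = 1 + 3 = 4.

4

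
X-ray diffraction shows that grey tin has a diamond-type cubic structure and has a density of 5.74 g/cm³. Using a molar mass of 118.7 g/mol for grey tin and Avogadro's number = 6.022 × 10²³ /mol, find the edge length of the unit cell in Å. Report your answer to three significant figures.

With Z = 8 atoms per diamond cubic cell, a³ = Z·M/(N_A·ρ) = 8 × 118.7 / (6.022 × 10²³ × 5.740 g/cm³) = 2.747 × 10^-22 cm³.
a = (2.747 × 10^-22)^(1/3) = 6.501 × 10^-8 cm = 6.50 Å.

6.50 Å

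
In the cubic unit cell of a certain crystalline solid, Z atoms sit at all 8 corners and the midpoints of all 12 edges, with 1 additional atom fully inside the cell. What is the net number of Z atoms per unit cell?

Corner atoms are shared by 8 cells (1/8 each), edge atoms by 4 (1/4 each), interior atoms are unshared.
Net atoms = 8 × 1/8 + 12 × 1/4 + 1 = 1 + 3 + 1 = 5.

5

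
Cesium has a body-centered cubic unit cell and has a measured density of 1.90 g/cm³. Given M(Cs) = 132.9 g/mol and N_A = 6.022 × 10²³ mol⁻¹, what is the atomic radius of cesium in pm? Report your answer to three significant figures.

266 pm

For a BCC cell (Z = 2), a³ = Z·M/(N_A·ρ) = 2 × 132.9 / (6.022 × 10²³ × 1.900) = 2.323 × 10^-22 cm³, so a = 6.147 × 10^-8 cm = 614.7 pm.
Atoms touch along the body diagonal, so √3·a = 4r, so r = 0.4330 × a = 266 pm.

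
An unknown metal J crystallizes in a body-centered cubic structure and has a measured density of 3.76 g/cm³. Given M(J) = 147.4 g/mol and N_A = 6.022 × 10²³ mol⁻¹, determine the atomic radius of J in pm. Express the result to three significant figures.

219 pm

For a BCC cell (Z = 2), a³ = Z·M/(N_A·ρ) = 2 × 147.4 / (6.022 × 10²³ × 3.760) = 1.302 × 10^-22 cm³, so a = 5.068 × 10^-8 cm = 506.8 pm.
Atoms touch along the body diagonal, so √3·a = 4r, so r = 0.4330 × a = 219 pm.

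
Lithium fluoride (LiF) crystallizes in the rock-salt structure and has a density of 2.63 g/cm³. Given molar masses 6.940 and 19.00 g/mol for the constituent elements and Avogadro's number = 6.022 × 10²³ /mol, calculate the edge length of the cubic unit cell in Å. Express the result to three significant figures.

4.03 Å

M(LiF) = 25.94 g/mol; Z = 4 formula units per cell.
a³ = Z·M/(N_A·ρ) = 4 × 25.94 / (6.022 × 10²³ × 2.63) = 6.551 × 10^-23 cm³, so a = 4.031 × 10^-8 cm = 4.03 Å.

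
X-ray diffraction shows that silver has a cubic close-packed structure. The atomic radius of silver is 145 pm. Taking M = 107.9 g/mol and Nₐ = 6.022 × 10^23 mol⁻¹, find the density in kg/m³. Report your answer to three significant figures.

10400 kg/m³

In an FCC lattice, atoms touch along the face diagonal, so √2·a = 4r, giving a = 410.1 pm = 4.101 × 10^-8 cm.
With Z = 4, ρ = Z·M/(N_A·a³) = 4 × 107.9 / (6.022 × 10²³ × 6.898 × 10^-23) = 10.39 g/cm³ = 10400 kg/m³.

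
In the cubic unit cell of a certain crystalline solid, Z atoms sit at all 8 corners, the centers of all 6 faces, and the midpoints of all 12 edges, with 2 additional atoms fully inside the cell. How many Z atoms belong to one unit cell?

Corner atoms are shared by 8 cells (1/8 each), face atoms by 2 (1/2 each), edge atoms by 4 (1/4 each), interior atoms are unshared.
Net atoms = 8 × 1/8 + 6 × 1/2 + 12 × 1/4 + 2 = 1 + 3 + 3 + 2 = 9.

9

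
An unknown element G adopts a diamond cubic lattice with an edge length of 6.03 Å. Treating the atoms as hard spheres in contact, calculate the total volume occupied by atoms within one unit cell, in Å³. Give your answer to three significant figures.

74.6 Å³

In a diamond cubic lattice nearest neighbors lie along the body diagonal with √3·a = 8r, so r = 0.2165a = 1.306 Å.
V_atoms = Z × (4/3)πr³ = 8 × (4/3)π × (1.306)³ = 74.6 Å³.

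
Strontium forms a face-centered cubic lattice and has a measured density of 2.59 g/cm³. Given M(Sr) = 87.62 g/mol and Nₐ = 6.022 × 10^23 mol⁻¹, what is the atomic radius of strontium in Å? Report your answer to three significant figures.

2.15 Å

For an FCC cell (Z = 4), a³ = Z·M/(N_A·ρ) = 4 × 87.62 / (6.022 × 10²³ × 2.590) = 2.247 × 10^-22 cm³, so a = 6.080 × 10^-8 cm = 6.080 Å.
Atoms touch along the face diagonal, so √2·a = 4r, so r = 0.3536 × a = 2.15 Å.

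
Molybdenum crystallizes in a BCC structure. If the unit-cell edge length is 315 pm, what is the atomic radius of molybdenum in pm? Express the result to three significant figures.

In a BCC lattice, atoms touch along the body diagonal, so √3·a = 4r.
r = √3·a/4 = 1.7321 × 315 / 4 = 136 pm.

136 pm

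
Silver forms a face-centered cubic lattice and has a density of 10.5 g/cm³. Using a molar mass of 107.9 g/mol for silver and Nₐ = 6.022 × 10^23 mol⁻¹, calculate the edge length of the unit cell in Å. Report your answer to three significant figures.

4.09 Å

With Z = 4 atoms per FCC cell, a³ = Z·M/(N_A·ρ) = 4 × 107.9 / (6.022 × 10²³ × 10.50 g/cm³) = 6.826 × 10^-23 cm³.
a = (6.826 × 10^-23)^(1/3) = 4.087 × 10^-8 cm = 4.09 Å.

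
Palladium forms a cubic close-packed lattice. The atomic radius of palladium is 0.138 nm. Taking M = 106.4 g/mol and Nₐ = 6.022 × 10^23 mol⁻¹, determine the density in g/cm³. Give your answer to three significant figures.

In an FCC lattice, atoms touch along the face diagonal, so √2·a = 4r, giving a = 0.3903 nm = 3.903 × 10^-8 cm.
With Z = 4, ρ = Z·M/(N_A·a³) = 4 × 106.4 / (6.022 × 10²³ × 5.947 × 10^-23) = 11.88 g/cm³.

11.9 g/cm³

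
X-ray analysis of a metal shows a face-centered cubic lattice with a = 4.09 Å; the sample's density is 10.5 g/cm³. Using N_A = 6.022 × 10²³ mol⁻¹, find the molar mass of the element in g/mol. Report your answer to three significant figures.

108 g/mol

An FCC cell has Z = 4 atoms; a = 4.090 × 10^-8 cm.
M = ρ·N_A·a³/Z = 10.5 × 6.022 × 10²³ × 6.842 × 10^-23 / 4 = 108 g/mol.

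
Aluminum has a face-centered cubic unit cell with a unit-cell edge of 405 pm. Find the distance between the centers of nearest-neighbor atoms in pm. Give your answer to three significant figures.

286 pm

In an FCC structure, atoms touch along the face diagonal, so √2·a = 4r; the nearest-neighbor distance equals 2r = 0.7071·a.
d = 0.7071 × 405 = 286 pm.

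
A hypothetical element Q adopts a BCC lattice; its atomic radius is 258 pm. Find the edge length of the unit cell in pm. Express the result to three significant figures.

596 pm

In a BCC lattice, atoms touch along the body diagonal, so √3·a = 4r.
a = 4r/√3 = 4 × 258 / 1.7321 = 596 pm.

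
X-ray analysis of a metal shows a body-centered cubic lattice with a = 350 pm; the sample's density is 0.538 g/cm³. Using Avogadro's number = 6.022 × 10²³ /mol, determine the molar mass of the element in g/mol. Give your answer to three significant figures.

6.95 g/mol

A BCC cell has Z = 2 atoms; a = 3.500 × 10^-8 cm.
M = ρ·N_A·a³/Z = 0.538 × 6.022 × 10²³ × 4.288 × 10^-23 / 2 = 6.95 g/mol.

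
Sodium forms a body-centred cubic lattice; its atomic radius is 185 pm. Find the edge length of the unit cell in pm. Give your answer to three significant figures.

In a BCC lattice, atoms touch along the body diagonal, so √3·a = 4r.
a = 4r/√3 = 4 × 185 / 1.7321 = 427 pm.

427 pm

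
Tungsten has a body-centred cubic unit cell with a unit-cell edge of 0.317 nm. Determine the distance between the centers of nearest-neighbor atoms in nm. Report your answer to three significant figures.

In a BCC structure, atoms touch along the body diagonal, so √3·a = 4r; the nearest-neighbor distance equals 2r = 0.8660·a.
d = 0.8660 × 0.317 = 0.275 nm.

0.275 nm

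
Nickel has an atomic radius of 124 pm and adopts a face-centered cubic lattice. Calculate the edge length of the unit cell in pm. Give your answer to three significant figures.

In an FCC lattice, atoms touch along the face diagonal, so √2·a = 4r.
a = 4r/√2 = 4 × 124 / 1.4142 = 351 pm.

351 pm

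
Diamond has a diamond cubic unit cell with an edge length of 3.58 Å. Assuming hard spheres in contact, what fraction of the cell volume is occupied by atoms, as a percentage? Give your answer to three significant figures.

In a diamond cubic lattice nearest neighbors lie along the body diagonal with √3·a = 8r, so r = 0.2165a = 0.7751 Å.
Packing fraction = Z·(4/3)πr³ / a³ = 8 × (4/3)π × (0.7751)³ / (3.58)³ = 0.3401 = 34.0%.

34.0%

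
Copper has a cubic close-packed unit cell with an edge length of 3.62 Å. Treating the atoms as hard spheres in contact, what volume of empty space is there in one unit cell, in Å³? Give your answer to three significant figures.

12.3 Å³

In an FCC lattice atoms touch along the face diagonal, so √2·a = 4r, so r = 0.3536a = 1.280 Å.
V_cell = a³ = 47.44 Å³; V_atoms = 4 × (4/3)πr³ = 35.13 Å³.
Empty space = 47.44 − 35.13 = 12.3 Å³.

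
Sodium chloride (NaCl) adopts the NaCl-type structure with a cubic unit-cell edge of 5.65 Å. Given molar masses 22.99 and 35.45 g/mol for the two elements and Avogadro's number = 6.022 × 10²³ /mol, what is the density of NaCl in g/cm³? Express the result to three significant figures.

The NaCl-type structure contains Z = 4 formula units per cell; M(NaCl) = 22.99 + 35.45 = 58.44 g/mol.
a³ = (5.650 × 10^-8 cm)³ = 1.804 × 10^-22 cm³.
ρ = 4 × 58.44 / (6.022 × 10²³ × 1.804 × 10^-22) = 2.152 g/cm³.

2.15 g/cm³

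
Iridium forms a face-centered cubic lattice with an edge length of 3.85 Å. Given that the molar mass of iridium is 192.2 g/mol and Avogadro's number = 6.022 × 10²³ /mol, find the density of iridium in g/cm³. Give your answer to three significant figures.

An FCC unit cell contains Z = 4 atoms.
Cell volume: a³ = (3.85 Å)³ = (3.850 × 10^-8 cm)³ = 5.707 × 10^-23 cm³.
ρ = Z·M/(N_A·a³) = 4 × 192.2 / (6.022 × 10²³ × 5.707 × 10^-23) = 22.37 g/cm³.

22.4 g/cm³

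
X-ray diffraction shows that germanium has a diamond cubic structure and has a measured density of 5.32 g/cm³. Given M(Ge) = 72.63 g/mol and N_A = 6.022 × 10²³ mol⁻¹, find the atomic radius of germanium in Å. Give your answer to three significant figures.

For a diamond cubic cell (Z = 8), a³ = Z·M/(N_A·ρ) = 8 × 72.63 / (6.022 × 10²³ × 5.320) = 1.814 × 10^-22 cm³, so a = 5.660 × 10^-8 cm = 5.660 Å.
Nearest neighbors lie along the body diagonal with √3·a = 8r, so r = 0.2165 × a = 1.23 Å.

1.23 Å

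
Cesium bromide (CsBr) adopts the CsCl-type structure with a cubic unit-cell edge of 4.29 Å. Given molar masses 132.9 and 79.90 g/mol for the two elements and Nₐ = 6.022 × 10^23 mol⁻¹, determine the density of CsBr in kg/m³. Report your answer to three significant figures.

4480 kg/m³

The CsCl-type structure contains Z = 1 formula unit per cell; M(CsBr) = 132.9 + 79.90 = 212.8 g/mol.
a³ = (4.290 × 10^-8 cm)³ = 7.895 × 10^-23 cm³.
ρ = 1 × 212.8 / (6.022 × 10²³ × 7.895 × 10^-23) = 4.476 g/cm³ = 4480 kg/m³.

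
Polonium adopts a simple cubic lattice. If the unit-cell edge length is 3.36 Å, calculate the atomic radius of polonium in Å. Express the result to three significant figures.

1.68 Å

In a simple cubic lattice, atoms touch along the cell edge, so a = 2r.
r = a/2 = 3.36/2 = 1.68 Å.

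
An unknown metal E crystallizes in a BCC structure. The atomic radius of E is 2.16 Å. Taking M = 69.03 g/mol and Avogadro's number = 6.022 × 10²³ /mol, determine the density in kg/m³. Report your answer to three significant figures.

In a BCC lattice, atoms touch along the body diagonal, so √3·a = 4r, giving a = 4.988 Å = 4.988 × 10^-8 cm.
With Z = 2, ρ = Z·M/(N_A·a³) = 2 × 69.03 / (6.022 × 10²³ × 1.241 × 10^-22) = 1.847 g/cm³ = 1850 kg/m³.

1850 kg/m³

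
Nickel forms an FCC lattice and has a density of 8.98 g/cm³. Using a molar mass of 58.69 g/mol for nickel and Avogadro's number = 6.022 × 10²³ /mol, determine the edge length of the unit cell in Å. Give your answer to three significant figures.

With Z = 4 atoms per FCC cell, a³ = Z·M/(N_A·ρ) = 4 × 58.69 / (6.022 × 10²³ × 8.980 g/cm³) = 4.341 × 10^-23 cm³.
a = (4.341 × 10^-23)^(1/3) = 3.515 × 10^-8 cm = 3.51 Å.

3.51 Å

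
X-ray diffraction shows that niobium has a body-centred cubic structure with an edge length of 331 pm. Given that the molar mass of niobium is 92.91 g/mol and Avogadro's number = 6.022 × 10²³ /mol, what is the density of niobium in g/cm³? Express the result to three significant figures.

A BCC unit cell contains Z = 2 atoms.
Cell volume: a³ = (331 pm)³ = (3.310 × 10^-8 cm)³ = 3.626 × 10^-23 cm³.
ρ = Z·M/(N_A·a³) = 2 × 92.91 / (6.022 × 10²³ × 3.626 × 10^-23) = 8.509 g/cm³.

8.51 g/cm³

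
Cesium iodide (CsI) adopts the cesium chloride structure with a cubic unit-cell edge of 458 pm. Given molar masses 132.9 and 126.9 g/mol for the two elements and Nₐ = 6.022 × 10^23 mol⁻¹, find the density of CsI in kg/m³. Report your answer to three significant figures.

4490 kg/m³

The cesium chloride structure contains Z = 1 formula unit per cell; M(CsI) = 132.9 + 126.9 = 259.8 g/mol.
a³ = (4.580 × 10^-8 cm)³ = 9.607 × 10^-23 cm³.
ρ = 1 × 259.8 / (6.022 × 10²³ × 9.607 × 10^-23) = 4.491 g/cm³ = 4490 kg/m³.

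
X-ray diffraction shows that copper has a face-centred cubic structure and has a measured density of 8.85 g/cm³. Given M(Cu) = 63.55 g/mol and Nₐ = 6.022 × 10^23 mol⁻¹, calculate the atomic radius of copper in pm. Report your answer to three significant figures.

For an FCC cell (Z = 4), a³ = Z·M/(N_A·ρ) = 4 × 63.55 / (6.022 × 10²³ × 8.850) = 4.770 × 10^-23 cm³, so a = 3.627 × 10^-8 cm = 362.7 pm.
Atoms touch along the face diagonal, so √2·a = 4r, so r = 0.3536 × a = 128 pm.

128 pm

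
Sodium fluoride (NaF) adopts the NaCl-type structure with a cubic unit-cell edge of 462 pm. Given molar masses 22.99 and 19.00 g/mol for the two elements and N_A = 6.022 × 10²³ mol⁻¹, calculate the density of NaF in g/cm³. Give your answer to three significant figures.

The NaCl-type structure contains Z = 4 formula units per cell; M(NaF) = 22.99 + 19.00 = 41.99 g/mol.
a³ = (4.620 × 10^-8 cm)³ = 9.861 × 10^-23 cm³.
ρ = 4 × 41.99 / (6.022 × 10²³ × 9.861 × 10^-23) = 2.828 g/cm³.

2.83 g/cm³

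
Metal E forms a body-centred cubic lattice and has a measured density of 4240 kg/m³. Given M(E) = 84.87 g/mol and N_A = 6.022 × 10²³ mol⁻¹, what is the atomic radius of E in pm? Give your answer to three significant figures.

175 pm

For a BCC cell (Z = 2), a³ = Z·M/(N_A·ρ) = 2 × 84.87 / (6.022 × 10²³ × 4.240) = 6.648 × 10^-23 cm³, so a = 4.051 × 10^-8 cm = 405.1 pm.
Atoms touch along the body diagonal, so √3·a = 4r, so r = 0.4330 × a = 175 pm.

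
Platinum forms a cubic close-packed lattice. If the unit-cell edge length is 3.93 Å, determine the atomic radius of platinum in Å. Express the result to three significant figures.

In an FCC lattice, atoms touch along the face diagonal, so √2·a = 4r.
r = √2·a/4 = 1.4142 × 3.93 / 4 = 1.39 Å.

1.39 Å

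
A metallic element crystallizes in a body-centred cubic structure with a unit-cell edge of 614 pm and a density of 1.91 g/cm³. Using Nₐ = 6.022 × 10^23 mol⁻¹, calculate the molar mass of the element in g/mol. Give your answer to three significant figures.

133 g/mol

A BCC cell has Z = 2 atoms; a = 6.140 × 10^-8 cm.
M = ρ·N_A·a³/Z = 1.91 × 6.022 × 10²³ × 2.315 × 10^-22 / 2 = 133 g/mol.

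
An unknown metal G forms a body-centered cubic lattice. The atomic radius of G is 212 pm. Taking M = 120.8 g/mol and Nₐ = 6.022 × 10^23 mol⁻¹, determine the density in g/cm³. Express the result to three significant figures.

3.42 g/cm³

In a BCC lattice, atoms touch along the body diagonal, so √3·a = 4r, giving a = 489.6 pm = 4.896 × 10^-8 cm.
With Z = 2, ρ = Z·M/(N_A·a³) = 2 × 120.8 / (6.022 × 10²³ × 1.174 × 10^-22) = 3.419 g/cm³.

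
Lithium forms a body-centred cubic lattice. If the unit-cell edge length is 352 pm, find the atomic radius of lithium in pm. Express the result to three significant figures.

In a BCC lattice, atoms touch along the body diagonal, so √3·a = 4r.
r = √3·a/4 = 1.7321 × 352 / 4 = 152 pm.

152 pm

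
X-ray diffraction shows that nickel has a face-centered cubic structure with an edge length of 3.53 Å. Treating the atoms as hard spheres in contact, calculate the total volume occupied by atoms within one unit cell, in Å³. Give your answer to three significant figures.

In an FCC lattice atoms touch along the face diagonal, so √2·a = 4r, so r = 0.3536a = 1.248 Å.
V_atoms = Z × (4/3)πr³ = 4 × (4/3)π × (1.248)³ = 32.6 Å³.

32.6 Å³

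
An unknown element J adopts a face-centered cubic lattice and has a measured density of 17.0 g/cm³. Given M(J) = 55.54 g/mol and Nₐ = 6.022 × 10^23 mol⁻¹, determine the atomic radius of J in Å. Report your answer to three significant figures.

0.986 Å

For an FCC cell (Z = 4), a³ = Z·M/(N_A·ρ) = 4 × 55.54 / (6.022 × 10²³ × 17.00) = 2.170 × 10^-23 cm³, so a = 2.789 × 10^-8 cm = 2.789 Å.
Atoms touch along the face diagonal, so √2·a = 4r, so r = 0.3536 × a = 0.986 Å.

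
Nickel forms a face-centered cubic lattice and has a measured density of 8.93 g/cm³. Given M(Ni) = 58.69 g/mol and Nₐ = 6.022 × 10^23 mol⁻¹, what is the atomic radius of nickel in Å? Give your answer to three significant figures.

For an FCC cell (Z = 4), a³ = Z·M/(N_A·ρ) = 4 × 58.69 / (6.022 × 10²³ × 8.930) = 4.365 × 10^-23 cm³, so a = 3.521 × 10^-8 cm = 3.521 Å.
Atoms touch along the face diagonal, so √2·a = 4r, so r = 0.3536 × a = 1.24 Å.

1.24 Å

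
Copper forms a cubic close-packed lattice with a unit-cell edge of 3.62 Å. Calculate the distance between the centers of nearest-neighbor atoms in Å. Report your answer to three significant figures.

2.56 Å

In an FCC structure, atoms touch along the face diagonal, so √2·a = 4r; the nearest-neighbor distance equals 2r = 0.7071·a.
d = 0.7071 × 3.62 = 2.56 Å.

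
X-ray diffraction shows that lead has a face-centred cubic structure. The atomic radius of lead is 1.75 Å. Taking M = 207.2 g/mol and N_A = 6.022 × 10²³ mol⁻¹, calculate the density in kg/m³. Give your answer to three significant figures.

In an FCC lattice, atoms touch along the face diagonal, so √2·a = 4r, giving a = 4.950 Å = 4.950 × 10^-8 cm.
With Z = 4, ρ = Z·M/(N_A·a³) = 4 × 207.2 / (6.022 × 10²³ × 1.213 × 10^-22) = 11.35 g/cm³ = 11300 kg/m³.

11300 kg/m³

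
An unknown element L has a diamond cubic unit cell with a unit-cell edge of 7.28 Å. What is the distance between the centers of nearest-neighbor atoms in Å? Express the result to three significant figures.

In a diamond cubic structure, nearest neighbors lie along the body diagonal with √3·a = 8r; the nearest-neighbor distance equals 2r = 0.4330·a.
d = 0.4330 × 7.28 = 3.15 Å.

3.15 Å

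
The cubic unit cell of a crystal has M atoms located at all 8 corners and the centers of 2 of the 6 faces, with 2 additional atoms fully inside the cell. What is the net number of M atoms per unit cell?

4

Corner atoms are shared by 8 cells (1/8 each), face atoms by 2 (1/2 each), interior atoms are unshared.
Net atoms = 8 × 1/8 + 2 × 1/2 + 2 = 1 + 1 + 2 = 4.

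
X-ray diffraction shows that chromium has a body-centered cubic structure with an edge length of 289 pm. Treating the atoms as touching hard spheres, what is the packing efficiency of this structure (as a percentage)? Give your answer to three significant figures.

In a BCC lattice atoms touch along the body diagonal, so √3·a = 4r, so r = 0.4330a = 125.1 pm.
Packing fraction = Z·(4/3)πr³ / a³ = 2 × (4/3)π × (125.1)³ / (289)³ = 0.6802 = 68.0%.

68.0%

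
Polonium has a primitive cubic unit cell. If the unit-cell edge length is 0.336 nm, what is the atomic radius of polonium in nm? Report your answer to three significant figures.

In a simple cubic lattice, atoms touch along the cell edge, so a = 2r.
r = a/2 = 0.336/2 = 0.168 nm.

0.168 nm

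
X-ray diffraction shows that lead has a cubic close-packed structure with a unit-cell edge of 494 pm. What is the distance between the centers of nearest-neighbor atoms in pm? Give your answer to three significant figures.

In an FCC structure, atoms touch along the face diagonal, so √2·a = 4r; the nearest-neighbor distance equals 2r = 0.7071·a.
d = 0.7071 × 494 = 349 pm.

349 pm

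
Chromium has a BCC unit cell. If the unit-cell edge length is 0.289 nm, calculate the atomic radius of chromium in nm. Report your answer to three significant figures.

0.125 nm

In a BCC lattice, atoms touch along the body diagonal, so √3·a = 4r.
r = √3·a/4 = 1.7321 × 0.289 / 4 = 0.125 nm.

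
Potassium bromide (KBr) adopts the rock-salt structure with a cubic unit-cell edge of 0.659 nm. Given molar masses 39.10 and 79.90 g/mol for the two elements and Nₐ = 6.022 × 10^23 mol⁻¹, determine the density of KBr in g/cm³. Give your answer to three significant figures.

2.76 g/cm³

The rock-salt structure contains Z = 4 formula units per cell; M(KBr) = 39.10 + 79.90 = 119.0 g/mol.
a³ = (6.590 × 10^-8 cm)³ = 2.862 × 10^-22 cm³.
ρ = 4 × 119.0 / (6.022 × 10²³ × 2.862 × 10^-22) = 2.762 g/cm³.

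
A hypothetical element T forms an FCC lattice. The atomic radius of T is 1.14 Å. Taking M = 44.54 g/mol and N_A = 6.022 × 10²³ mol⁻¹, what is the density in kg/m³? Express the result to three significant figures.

In an FCC lattice, atoms touch along the face diagonal, so √2·a = 4r, giving a = 3.224 Å = 3.224 × 10^-8 cm.
With Z = 4, ρ = Z·M/(N_A·a³) = 4 × 44.54 / (6.022 × 10²³ × 3.352 × 10^-23) = 8.825 g/cm³ = 8830 kg/m³.

8830 kg/m³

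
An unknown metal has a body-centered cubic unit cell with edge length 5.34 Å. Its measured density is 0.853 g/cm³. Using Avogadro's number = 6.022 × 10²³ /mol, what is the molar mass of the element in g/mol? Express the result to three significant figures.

39.1 g/mol

A BCC cell has Z = 2 atoms; a = 5.340 × 10^-8 cm.
M = ρ·N_A·a³/Z = 0.853 × 6.022 × 10²³ × 1.523 × 10^-22 / 2 = 39.1 g/mol.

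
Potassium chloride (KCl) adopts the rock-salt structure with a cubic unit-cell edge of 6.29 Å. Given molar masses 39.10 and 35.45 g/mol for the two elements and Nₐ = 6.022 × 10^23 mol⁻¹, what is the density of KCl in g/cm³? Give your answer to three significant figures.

1.99 g/cm³

The rock-salt structure contains Z = 4 formula units per cell; M(KCl) = 39.10 + 35.45 = 74.55 g/mol.
a³ = (6.290 × 10^-8 cm)³ = 2.489 × 10^-22 cm³.
ρ = 4 × 74.55 / (6.022 × 10²³ × 2.489 × 10^-22) = 1.990 g/cm³.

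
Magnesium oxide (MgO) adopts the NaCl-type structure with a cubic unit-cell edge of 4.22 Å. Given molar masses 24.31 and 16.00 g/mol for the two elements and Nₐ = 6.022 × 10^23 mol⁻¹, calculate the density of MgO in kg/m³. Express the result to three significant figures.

The NaCl-type structure contains Z = 4 formula units per cell; M(MgO) = 24.31 + 16.00 = 40.31 g/mol.
a³ = (4.220 × 10^-8 cm)³ = 7.515 × 10^-23 cm³.
ρ = 4 × 40.31 / (6.022 × 10²³ × 7.515 × 10^-23) = 3.563 g/cm³ = 3560 kg/m³.

3560 kg/m³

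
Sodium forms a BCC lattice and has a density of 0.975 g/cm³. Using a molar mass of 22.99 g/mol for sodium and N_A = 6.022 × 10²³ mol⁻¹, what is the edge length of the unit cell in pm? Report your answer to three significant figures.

428 pm

With Z = 2 atoms per BCC cell, a³ = Z·M/(N_A·ρ) = 2 × 22.99 / (6.022 × 10²³ × 0.9750 g/cm³) = 7.831 × 10^-23 cm³.
a = (7.831 × 10^-23)^(1/3) = 4.278 × 10^-8 cm = 428 pm.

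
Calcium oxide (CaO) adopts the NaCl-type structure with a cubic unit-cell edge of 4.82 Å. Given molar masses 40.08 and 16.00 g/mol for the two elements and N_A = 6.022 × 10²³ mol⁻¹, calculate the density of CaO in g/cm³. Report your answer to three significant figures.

The NaCl-type structure contains Z = 4 formula units per cell; M(CaO) = 40.08 + 16.00 = 56.08 g/mol.
a³ = (4.820 × 10^-8 cm)³ = 1.120 × 10^-22 cm³.
ρ = 4 × 56.08 / (6.022 × 10²³ × 1.120 × 10^-22) = 3.326 g/cm³.

3.33 g/cm³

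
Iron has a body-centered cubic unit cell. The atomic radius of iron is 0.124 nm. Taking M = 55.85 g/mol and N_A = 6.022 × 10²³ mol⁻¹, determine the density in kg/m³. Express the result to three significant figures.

In a BCC lattice, atoms touch along the body diagonal, so √3·a = 4r, giving a = 0.2864 nm = 2.864 × 10^-8 cm.
With Z = 2, ρ = Z·M/(N_A·a³) = 2 × 55.85 / (6.022 × 10²³ × 2.348 × 10^-23) = 7.899 g/cm³ = 7900 kg/m³.

7900 kg/m³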